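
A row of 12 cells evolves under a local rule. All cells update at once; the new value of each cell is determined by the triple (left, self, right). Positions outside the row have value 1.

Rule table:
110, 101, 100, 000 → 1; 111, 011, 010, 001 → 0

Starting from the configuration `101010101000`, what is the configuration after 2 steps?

110101010110
011010101011

011010101011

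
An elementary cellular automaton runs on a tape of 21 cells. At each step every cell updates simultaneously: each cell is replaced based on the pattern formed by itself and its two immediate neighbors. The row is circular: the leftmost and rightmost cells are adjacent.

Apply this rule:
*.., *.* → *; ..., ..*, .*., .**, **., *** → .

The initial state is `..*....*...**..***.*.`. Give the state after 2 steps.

*...*....*....*....*.

step 1: ...*....*....*....*.*
step 2: *...*....*....*....*.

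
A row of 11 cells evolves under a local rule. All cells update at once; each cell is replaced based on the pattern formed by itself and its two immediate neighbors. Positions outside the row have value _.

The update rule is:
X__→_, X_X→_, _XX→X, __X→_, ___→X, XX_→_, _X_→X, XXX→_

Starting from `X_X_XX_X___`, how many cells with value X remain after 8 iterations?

5

X_X_X__X_XX
X_X_X__X_X_
X_X_X__X_X_  (fixed point — unchanged through iteration 8)
count of X: 5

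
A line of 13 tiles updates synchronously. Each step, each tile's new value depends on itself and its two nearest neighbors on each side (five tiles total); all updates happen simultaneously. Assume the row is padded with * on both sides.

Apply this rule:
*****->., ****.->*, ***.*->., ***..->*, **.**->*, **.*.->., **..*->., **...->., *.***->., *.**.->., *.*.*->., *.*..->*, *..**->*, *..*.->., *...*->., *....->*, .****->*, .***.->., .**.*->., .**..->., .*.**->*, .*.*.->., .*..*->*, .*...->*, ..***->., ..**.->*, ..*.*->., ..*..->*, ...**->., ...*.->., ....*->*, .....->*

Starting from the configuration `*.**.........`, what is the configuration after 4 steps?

*.***.*.....*

.*...*******.
.**...*...*.*
*.....**...*.
*.***.*.....*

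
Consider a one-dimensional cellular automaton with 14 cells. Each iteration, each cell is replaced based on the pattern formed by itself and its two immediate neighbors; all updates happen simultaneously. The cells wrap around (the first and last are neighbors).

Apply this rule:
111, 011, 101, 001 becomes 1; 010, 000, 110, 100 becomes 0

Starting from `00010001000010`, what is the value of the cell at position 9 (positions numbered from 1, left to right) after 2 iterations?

0

00100010000100
01000100001000
position 9 holds 0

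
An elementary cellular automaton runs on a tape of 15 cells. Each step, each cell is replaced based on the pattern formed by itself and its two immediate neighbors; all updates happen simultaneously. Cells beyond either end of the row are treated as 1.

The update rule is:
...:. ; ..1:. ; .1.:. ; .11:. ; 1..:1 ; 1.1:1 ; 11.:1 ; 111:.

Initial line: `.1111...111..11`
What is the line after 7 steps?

step 1: 1...11....11...
step 2: 11...11....11..
step 3: .11...11....11.
step 4: 1.11...11....11
step 5: 11.11...11.....
step 6: .11.11...11....
step 7: 1.11.11...11...

1.11.11...11...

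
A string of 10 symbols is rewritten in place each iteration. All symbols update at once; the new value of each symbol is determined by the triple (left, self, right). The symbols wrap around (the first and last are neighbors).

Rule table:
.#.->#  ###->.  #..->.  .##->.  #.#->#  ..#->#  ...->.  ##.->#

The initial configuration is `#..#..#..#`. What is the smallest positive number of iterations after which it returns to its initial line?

#.##.##.#.
##.##.####
.##.##....
#.##.#....
##.###...#
.##..#..#.
#.#.##.##.
####.##.##
...##.##..
..#.##.#..
.###.###..
#..##..#..
#.#.#.##.#
######.##.
.....##.##
....#.##.#
...###.###
..#..##..#
.##.#.#.##
#.######.#
##.....##.
.#....#.##
##...###.#
.#..#..##.
##.##.#.#.
.##.######
#.##.....#
##.#....#.
.###...###
#..#..#..#

30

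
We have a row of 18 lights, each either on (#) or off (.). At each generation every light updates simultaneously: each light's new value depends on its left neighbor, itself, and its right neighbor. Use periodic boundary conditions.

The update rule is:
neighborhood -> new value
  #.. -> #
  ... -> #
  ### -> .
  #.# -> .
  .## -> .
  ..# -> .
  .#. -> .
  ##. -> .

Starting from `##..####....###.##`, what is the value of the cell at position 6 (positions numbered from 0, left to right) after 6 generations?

generation 1: ..#.....###.......
generation 2: #..####....#######
generation 3: .#.....###........
generation 4: ..####....########
generation 5: #.....###.........
generation 6: .####....########.
position 6 holds .

.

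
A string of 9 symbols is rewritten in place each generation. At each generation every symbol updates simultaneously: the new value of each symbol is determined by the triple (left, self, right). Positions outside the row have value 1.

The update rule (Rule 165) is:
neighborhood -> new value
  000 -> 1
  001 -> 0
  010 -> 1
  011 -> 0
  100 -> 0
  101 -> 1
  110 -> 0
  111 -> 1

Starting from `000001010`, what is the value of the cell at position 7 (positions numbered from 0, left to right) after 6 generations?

011101111
101010111
011111011
101110101
010101110
111110101
position 7 holds 0

0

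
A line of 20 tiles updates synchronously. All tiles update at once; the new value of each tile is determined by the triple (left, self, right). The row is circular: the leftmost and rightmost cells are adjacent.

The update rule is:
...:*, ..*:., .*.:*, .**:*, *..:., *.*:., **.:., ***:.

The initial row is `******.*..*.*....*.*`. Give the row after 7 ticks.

.*.*.*.*..*.*.*..*.*

tick 1: .......*..*.*.**.*.*
tick 2: .*****.*..*.*.*..*.*
tick 3: .*.....*..*.*.*..*.*
tick 4: .*.***.*..*.*.*..*.*
tick 5: .*.*...*..*.*.*..*.*
tick 6: .*.*.*.*..*.*.*..*.*
tick 7: .*.*.*.*..*.*.*..*.*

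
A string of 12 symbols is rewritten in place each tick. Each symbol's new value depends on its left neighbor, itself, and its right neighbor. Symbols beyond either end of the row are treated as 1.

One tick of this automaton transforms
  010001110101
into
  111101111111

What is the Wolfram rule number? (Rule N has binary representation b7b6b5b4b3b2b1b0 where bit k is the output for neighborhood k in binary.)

position 6: 111 → 1  (bit 7 = 1)
position 7: 110 → 1  (bit 6 = 1)
position 0: 101 → 1  (bit 5 = 1)
position 2: 100 → 1  (bit 4 = 1)
position 5: 011 → 1  (bit 3 = 1)
position 1: 010 → 1  (bit 2 = 1)
position 4: 001 → 0  (bit 1 = 0)
position 3: 000 → 1  (bit 0 = 1)
bits b7..b0 = 11111101 = 253

253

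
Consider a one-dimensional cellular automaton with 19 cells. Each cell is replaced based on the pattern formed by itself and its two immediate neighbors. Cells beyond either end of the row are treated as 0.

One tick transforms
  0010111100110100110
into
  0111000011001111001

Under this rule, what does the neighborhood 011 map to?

0

At position 4 the neighborhood is 011; the next row has 0 there.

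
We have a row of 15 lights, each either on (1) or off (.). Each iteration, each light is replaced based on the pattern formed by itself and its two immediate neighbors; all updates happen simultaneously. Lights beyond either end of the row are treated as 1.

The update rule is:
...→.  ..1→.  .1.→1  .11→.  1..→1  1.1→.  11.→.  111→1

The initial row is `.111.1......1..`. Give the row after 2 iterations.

1.11...1.......

iteration 1: ..1..11.....11.
iteration 2: 1.11...1.......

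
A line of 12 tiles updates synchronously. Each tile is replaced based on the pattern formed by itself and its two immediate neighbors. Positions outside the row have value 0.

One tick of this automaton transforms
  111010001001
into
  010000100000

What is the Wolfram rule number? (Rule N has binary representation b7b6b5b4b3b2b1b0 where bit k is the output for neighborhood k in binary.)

129

position 1: 111 → 1  (bit 7 = 1)
position 2: 110 → 0  (bit 6 = 0)
position 3: 101 → 0  (bit 5 = 0)
position 5: 100 → 0  (bit 4 = 0)
position 0: 011 → 0  (bit 3 = 0)
position 4: 010 → 0  (bit 2 = 0)
position 7: 001 → 0  (bit 1 = 0)
position 6: 000 → 1  (bit 0 = 1)
bits b7..b0 = 10000001 = 129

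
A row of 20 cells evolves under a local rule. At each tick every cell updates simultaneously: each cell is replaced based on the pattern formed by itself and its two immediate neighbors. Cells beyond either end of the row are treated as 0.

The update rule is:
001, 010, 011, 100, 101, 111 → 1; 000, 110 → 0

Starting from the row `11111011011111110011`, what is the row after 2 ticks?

11101101111111011101

tick 1: 11110110111111101110
tick 2: 11101101111111011101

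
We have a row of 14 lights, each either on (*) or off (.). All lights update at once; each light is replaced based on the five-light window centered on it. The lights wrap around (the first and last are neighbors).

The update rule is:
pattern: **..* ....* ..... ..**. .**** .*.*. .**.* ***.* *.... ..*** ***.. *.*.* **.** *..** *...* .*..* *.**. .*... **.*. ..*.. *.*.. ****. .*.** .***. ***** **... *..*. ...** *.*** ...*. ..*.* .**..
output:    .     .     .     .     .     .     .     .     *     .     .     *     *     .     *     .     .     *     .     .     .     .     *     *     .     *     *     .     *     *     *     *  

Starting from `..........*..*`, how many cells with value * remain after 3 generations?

**.......*..*.
.***....*..***
***.**.*....*.
count of *: 7

7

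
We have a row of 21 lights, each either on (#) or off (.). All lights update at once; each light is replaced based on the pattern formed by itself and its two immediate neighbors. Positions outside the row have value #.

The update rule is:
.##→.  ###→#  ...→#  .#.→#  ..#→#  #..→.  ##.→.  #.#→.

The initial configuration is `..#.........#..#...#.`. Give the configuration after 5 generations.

.#...##.#..##..##..##

generation 1: .##.#########.##.###.
generation 2: .....#######......#..
generation 3: .####.#####..######.#
generation 4: ..##...###..#.####...
generation 5: .#...##.#..##..##..##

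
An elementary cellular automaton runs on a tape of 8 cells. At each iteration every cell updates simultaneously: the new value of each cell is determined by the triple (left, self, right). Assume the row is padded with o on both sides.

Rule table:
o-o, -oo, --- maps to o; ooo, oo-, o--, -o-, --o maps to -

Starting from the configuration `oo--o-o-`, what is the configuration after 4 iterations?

---oo--o

-----o-o
-ooo--oo
oo----o-
---oo--o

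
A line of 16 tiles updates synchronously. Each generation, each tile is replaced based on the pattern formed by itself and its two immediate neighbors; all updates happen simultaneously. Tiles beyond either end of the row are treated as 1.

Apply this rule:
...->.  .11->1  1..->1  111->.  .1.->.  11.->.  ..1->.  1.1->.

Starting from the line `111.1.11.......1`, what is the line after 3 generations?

......1.1......1
1........1.....1
.1........1....1

.1........1....1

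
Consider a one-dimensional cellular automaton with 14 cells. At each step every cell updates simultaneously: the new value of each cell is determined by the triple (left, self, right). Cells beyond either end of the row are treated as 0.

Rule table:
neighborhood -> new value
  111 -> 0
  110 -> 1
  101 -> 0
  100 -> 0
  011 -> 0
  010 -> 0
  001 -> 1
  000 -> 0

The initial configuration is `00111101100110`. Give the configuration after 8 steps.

01000100101010
10001001000000
00010010000000
00100100000000
01001000000000
10010000000000
00100000000000
01000000000000

01000000000000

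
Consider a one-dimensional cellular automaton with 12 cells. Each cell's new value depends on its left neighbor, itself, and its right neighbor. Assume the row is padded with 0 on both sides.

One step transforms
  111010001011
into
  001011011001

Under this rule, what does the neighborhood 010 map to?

1

At position 4 the neighborhood is 010; the next row has 1 there.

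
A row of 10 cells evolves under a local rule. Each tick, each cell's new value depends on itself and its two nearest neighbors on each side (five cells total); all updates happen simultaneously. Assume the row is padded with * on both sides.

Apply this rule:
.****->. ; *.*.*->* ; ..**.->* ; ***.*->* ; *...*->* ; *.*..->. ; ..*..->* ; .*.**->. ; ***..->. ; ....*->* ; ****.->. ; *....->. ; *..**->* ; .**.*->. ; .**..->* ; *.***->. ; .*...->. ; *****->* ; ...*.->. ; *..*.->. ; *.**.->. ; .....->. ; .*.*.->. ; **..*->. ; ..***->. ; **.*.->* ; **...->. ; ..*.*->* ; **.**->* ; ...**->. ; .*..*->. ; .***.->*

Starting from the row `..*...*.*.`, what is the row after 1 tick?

..*.*.*.*.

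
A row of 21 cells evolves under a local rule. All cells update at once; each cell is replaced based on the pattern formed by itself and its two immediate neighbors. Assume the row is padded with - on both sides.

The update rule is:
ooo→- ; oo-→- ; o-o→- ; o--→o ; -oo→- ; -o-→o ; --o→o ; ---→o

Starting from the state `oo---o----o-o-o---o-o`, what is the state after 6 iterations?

--ooooooooo-o-ooooo-o
oo----------o-------o
--ooooooooooooooooooo
oo-------------------
--ooooooooooooooooooo  (repeats iteration 3; period 2)
iteration 6: oo-------------------

oo-------------------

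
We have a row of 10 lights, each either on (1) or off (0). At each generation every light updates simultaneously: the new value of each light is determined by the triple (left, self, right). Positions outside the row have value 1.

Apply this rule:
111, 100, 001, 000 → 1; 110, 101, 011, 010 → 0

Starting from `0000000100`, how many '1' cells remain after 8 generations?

1111111011
1111110001
1111101110
1111000100
1110111011
1100010001
1011101110
0001000100
count of 1: 2

2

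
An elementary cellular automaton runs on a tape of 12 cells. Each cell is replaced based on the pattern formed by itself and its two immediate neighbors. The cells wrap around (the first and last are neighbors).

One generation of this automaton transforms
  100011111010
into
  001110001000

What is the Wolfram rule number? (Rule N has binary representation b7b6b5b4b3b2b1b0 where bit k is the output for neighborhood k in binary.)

position 5: 111 → 0  (bit 7 = 0)
position 8: 110 → 1  (bit 6 = 1)
position 9: 101 → 0  (bit 5 = 0)
position 1: 100 → 0  (bit 4 = 0)
position 4: 011 → 1  (bit 3 = 1)
position 0: 010 → 0  (bit 2 = 0)
position 3: 001 → 1  (bit 1 = 1)
position 2: 000 → 1  (bit 0 = 1)
bits b7..b0 = 01001011 = 75

75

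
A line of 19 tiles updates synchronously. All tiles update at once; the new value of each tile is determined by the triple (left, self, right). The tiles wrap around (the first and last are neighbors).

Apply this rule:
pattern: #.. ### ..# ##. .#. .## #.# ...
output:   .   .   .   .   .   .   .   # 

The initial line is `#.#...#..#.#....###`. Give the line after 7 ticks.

....#........##....

tick 1: ....#........##....
tick 2: ###...######....###
tick 3: ....#........##....  (repeats tick 1; period 2)
tick 7: ....#........##....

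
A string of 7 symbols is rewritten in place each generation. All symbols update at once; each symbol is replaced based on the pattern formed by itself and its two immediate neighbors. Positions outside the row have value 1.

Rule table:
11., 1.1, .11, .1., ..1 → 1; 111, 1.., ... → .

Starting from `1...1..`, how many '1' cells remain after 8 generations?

1..11.1
1.11111
111....
..1...1
.11..11
111.11.
..11111
.11....
count of 1: 2

2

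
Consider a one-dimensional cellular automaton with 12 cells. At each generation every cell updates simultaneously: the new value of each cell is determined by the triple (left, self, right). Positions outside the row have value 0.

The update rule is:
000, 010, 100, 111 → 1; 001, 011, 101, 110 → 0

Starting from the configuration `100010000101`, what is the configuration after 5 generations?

generation 1: 111011110101
generation 2: 010001100101
generation 3: 011100010101
generation 4: 001011010101
generation 5: 101000010101

101000010101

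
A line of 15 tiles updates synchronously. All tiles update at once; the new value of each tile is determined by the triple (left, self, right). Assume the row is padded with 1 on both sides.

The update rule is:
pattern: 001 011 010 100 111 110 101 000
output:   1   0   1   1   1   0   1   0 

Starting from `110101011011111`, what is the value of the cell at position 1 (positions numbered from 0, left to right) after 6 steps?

step 1: 101111100101111
step 2: 010111011110111
step 3: 111010101101011
step 4: 110111110011101
step 5: 101011101101010
step 6: 011101010011111
position 1 holds 1

1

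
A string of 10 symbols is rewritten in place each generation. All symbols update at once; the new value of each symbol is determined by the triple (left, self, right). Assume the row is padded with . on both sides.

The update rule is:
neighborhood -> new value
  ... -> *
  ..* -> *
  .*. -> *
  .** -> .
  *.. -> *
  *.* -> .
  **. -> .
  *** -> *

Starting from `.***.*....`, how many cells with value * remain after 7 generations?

4

*.*..*****
*.***.***.
*..*...*.*
********.*
.******..*
*.****.***
*..**...*.
count of *: 4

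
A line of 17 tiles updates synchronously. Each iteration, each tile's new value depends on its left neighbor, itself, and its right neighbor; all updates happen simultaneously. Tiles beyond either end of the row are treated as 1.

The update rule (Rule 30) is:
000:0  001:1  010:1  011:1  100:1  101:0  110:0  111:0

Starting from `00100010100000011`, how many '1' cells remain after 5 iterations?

8

11110110110000110
00000100101001100
10001111101111011
01011000001000010
01010100011100110
count of 1: 8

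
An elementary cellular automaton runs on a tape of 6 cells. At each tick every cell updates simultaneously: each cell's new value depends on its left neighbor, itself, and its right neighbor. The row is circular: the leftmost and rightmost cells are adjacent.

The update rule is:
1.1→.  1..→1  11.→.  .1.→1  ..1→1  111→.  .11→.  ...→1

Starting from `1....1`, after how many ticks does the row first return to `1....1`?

2

.1111.
1....1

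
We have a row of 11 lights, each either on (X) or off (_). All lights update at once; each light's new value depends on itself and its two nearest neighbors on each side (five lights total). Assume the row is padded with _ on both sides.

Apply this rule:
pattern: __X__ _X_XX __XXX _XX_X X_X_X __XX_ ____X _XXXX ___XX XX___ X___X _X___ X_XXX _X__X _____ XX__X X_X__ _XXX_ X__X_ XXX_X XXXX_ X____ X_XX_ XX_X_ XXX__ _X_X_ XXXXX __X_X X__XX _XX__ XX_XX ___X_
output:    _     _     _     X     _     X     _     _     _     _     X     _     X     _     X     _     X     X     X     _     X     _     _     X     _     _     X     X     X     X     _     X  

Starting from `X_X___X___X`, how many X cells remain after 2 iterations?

X_X_XX__XX_
X____X_XXX_
count of X: 5

5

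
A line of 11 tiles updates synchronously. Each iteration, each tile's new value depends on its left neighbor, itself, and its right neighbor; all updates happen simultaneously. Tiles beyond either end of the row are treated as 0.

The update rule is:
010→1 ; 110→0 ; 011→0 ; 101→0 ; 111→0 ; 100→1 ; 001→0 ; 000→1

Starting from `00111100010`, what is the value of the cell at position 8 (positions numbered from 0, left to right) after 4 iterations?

0

10000011011
11111000000
00000111111
11110000000
position 8 holds 0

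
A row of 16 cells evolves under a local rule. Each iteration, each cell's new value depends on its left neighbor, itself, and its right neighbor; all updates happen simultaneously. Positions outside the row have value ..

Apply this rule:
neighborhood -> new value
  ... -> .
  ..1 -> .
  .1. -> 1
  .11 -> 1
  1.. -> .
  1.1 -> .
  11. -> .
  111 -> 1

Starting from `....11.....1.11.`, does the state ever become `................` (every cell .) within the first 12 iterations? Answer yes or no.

....1......1.1..
....1......1.1..  (fixed point — unchanged through iteration 12)
iteration 12 is ....1......1.1.., still not uniform .

no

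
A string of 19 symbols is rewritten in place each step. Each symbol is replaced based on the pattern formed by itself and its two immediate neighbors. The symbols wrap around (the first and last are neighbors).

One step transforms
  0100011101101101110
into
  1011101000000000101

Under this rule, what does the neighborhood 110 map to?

At position 7 the neighborhood is 110; the next row has 0 there.

0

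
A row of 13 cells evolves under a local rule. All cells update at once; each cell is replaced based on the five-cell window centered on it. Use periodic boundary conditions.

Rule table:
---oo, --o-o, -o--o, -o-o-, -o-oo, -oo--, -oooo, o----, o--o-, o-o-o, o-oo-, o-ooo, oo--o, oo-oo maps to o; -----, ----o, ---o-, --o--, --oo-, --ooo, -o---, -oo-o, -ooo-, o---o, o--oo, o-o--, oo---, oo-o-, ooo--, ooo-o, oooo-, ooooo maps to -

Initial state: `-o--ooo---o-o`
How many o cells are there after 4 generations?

o-o-------ooo
----o----o-o-
o-----o--oo--
--o----o--ooo
count of o: 5

5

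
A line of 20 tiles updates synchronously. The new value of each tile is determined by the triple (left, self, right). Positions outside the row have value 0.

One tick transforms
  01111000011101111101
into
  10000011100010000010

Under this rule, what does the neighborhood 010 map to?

0

At position 19 the neighborhood is 010; the next row has 0 there.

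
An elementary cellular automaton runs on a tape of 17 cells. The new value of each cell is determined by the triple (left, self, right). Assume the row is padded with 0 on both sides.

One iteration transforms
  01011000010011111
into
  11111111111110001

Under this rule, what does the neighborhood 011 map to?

1

At position 3 the neighborhood is 011; the next row has 1 there.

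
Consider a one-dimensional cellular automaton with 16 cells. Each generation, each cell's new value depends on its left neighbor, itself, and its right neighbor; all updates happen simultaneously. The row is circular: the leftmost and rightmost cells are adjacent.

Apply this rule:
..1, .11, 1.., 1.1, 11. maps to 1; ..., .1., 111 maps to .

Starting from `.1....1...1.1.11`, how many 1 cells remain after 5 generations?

generation 1: 1.1..1.1.1.1.111
generation 2: 11.11.1.1.1.11..
generation 3: 111111.1.1.11111
generation 4: .....11.1.11....
generation 5: ....1111.1111...
count of 1: 8

8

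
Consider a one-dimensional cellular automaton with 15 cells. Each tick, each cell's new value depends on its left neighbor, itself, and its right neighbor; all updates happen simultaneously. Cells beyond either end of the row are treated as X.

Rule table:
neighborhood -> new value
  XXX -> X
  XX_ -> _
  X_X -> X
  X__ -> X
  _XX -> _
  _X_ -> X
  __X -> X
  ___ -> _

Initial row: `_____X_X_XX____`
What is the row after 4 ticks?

tick 1: X___XXXXX__X__X
tick 2: _X_X_XXX_XXXXX_
tick 3: XXXXX_X_X_XXX_X
tick 4: XXXX_XXXXX_X_X_

XXXX_XXXXX_X_X_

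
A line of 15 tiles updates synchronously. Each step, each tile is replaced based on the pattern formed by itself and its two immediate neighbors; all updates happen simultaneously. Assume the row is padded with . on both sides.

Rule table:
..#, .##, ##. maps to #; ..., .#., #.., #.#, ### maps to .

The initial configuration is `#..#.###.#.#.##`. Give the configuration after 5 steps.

.#.......##.#..

..#..#.#.....##
.#..#.......###
#..#.......##.#
..#.......###..
.#.......##.#..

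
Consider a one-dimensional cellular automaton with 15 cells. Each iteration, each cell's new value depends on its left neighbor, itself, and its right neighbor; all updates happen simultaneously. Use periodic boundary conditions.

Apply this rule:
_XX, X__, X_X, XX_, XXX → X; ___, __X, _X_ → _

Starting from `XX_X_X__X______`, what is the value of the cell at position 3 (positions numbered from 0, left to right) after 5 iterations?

iteration 1: XXX_X_X__X_____
iteration 2: XXXX_X_X__X____
iteration 3: XXXXX_X_X__X___
iteration 4: XXXXXX_X_X__X__
iteration 5: XXXXXXX_X_X__X_
position 3 holds X

X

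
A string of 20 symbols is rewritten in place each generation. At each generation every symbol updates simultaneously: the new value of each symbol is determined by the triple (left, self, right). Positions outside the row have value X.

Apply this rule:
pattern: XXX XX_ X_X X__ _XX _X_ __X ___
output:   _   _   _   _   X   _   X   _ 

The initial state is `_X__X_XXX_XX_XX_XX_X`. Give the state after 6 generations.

___X__X___X__X__X__X
__X__X___X__X__X__XX
_X__X___X__X__X__XX_
___X___X__X__X__XX__
__X___X__X__X__XX__X
_X___X__X__X__XX__XX

_X___X__X__X__XX__XX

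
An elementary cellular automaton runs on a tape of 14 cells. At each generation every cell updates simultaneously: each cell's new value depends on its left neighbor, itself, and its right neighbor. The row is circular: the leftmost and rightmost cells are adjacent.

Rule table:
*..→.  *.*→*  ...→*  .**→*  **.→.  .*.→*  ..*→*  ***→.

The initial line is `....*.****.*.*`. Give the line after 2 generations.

.******...****
**......***...

**......***...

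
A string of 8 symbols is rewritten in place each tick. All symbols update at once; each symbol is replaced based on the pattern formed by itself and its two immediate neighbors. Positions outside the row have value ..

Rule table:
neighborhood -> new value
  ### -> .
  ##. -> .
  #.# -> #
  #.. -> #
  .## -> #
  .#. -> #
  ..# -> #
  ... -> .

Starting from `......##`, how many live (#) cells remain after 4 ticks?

.....##.
....##.#
...##.##
..##.##.
count of #: 4

4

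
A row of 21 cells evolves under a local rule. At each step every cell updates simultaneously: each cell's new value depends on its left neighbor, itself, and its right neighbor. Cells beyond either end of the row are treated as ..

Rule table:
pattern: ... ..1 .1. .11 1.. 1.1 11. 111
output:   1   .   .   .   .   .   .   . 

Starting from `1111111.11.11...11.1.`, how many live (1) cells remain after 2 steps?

18

step 1: ..............1......
step 2: 1111111111111...11111
count of 1: 18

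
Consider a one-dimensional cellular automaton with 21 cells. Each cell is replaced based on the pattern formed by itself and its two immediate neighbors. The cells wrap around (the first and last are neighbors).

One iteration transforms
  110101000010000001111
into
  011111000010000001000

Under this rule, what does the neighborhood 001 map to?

0

At position 9 the neighborhood is 001; the next row has 0 there.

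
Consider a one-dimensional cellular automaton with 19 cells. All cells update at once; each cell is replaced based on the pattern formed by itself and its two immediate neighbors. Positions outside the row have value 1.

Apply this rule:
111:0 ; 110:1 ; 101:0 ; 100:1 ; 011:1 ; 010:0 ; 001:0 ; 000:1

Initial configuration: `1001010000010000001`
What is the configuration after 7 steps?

1100001111001111101
0111101001101000101
0100100101100110001
0010010001110111101
1001001101010100101
1100101100000010001
0110001111111001101

0110001111111001101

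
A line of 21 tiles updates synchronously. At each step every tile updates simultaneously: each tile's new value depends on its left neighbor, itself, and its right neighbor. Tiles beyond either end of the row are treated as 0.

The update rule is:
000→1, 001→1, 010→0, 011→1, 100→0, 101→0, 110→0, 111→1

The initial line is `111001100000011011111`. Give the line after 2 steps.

step 1: 110011001111110011110
step 2: 100110011111100111100

100110011111100111100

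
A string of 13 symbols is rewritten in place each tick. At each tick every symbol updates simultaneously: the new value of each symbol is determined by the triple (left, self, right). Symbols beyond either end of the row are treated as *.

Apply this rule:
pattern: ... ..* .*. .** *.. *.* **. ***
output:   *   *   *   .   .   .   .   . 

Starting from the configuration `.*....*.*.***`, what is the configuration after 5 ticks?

.*.*******...

.*.****.*....
.*......*.***
.*.******....
.*........***
.*.*******...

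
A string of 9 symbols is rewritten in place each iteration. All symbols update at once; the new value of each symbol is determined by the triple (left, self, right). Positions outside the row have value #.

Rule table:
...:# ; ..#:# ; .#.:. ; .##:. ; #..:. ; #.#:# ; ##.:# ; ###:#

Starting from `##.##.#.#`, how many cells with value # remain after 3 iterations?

7

iteration 1: ###.##.#.
iteration 2: ####.##.#
iteration 3: #####.##.
count of #: 7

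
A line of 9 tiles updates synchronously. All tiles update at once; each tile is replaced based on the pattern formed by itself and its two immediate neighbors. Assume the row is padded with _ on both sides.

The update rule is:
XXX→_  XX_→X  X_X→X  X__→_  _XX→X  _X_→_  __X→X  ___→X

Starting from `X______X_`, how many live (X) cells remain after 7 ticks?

__XXXXX__
XXX___X_X
X_X_XX_X_
_X_XXXX__
X_XX__X_X
_XXX_X_X_
XX_XX_X__
count of X: 5

5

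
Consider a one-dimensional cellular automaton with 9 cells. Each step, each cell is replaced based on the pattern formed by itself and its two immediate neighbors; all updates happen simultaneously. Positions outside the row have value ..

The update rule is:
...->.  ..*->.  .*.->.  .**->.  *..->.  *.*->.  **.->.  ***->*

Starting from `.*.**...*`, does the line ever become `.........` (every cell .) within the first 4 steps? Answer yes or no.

.........
all cells are . at step 1

yes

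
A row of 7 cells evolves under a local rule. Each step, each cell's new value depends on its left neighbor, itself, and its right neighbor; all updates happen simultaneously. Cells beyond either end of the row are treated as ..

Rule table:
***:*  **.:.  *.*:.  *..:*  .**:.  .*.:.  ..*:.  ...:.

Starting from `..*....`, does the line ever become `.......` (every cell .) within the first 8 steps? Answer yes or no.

...*...
....*..
.....*.
......*
.......
all cells are . at step 5

yes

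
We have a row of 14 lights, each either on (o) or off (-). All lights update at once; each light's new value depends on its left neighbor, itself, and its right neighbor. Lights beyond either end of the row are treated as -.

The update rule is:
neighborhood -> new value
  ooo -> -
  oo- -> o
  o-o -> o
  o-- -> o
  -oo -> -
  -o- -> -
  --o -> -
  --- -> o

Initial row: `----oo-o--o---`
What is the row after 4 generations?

ooo--oo-o--ooo
--oo--oo-o---o
o--oo--oo-oo--
-o--oo--oo-ooo

-o--oo--oo-ooo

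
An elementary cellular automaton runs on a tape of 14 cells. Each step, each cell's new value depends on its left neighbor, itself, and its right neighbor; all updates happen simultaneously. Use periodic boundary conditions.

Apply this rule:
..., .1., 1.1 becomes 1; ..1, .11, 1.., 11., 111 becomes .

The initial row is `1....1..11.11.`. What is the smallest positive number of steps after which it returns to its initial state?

14

1.11.1....1..1
.1..11.11.1...
.1....1..11.11
11.11.1....1..
..1..11.11.1..
1.1....1..11.1
.11.11.1....1.
...1..11.11.1.
11.1....1..11.
..11.11.1....1
....1..11.11.1
.11.1....1..11
1..11.11.1....
1....1..11.11.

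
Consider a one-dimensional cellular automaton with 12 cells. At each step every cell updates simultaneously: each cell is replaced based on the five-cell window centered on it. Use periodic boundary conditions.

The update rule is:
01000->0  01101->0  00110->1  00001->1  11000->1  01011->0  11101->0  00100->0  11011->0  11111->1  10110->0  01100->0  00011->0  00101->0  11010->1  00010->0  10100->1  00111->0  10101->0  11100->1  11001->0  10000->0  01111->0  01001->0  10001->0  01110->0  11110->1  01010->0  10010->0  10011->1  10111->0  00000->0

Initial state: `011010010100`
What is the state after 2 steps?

010110000100
000001010000

000001010000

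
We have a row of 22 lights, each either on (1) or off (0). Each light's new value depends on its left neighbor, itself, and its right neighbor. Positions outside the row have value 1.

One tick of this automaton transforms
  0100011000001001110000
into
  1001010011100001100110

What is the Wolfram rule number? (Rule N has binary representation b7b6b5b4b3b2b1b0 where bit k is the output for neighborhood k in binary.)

169

position 16: 111 → 1  (bit 7 = 1)
position 6: 110 → 0  (bit 6 = 0)
position 0: 101 → 1  (bit 5 = 1)
position 2: 100 → 0  (bit 4 = 0)
position 5: 011 → 1  (bit 3 = 1)
position 1: 010 → 0  (bit 2 = 0)
position 4: 001 → 0  (bit 1 = 0)
position 3: 000 → 1  (bit 0 = 1)
bits b7..b0 = 10101001 = 169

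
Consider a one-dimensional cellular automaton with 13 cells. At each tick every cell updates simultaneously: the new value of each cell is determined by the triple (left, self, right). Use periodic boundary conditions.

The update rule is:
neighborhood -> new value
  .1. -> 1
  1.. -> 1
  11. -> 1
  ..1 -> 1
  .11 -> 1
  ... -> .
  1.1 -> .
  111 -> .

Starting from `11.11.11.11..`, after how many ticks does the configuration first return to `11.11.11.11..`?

3

11.11.11.1111
.1.11.11.1...
11.11.11.11..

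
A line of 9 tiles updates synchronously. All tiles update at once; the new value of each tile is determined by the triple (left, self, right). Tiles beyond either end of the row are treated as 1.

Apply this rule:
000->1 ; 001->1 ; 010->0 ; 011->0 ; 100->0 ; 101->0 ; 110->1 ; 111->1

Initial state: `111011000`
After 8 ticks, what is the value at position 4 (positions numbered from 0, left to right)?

111001011
111010001
111000110
111011010
111001000
111010011
111000101
111011000
position 4 holds 1

1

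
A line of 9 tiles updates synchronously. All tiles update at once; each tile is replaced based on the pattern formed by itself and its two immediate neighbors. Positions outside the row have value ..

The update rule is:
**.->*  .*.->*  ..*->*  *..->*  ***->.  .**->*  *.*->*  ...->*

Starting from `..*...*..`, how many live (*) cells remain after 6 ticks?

2

tick 1: *********
tick 2: *.......*
tick 3: *********  (repeats tick 1; period 2)
tick 6: *.......*
count of *: 2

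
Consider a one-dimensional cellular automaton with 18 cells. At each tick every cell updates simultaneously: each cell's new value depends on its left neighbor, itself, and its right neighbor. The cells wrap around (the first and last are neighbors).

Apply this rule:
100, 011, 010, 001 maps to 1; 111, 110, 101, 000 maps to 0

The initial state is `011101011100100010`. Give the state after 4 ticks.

110011111011111001

110001010011110111
001011011110000100
011010010001001110
110011111011111001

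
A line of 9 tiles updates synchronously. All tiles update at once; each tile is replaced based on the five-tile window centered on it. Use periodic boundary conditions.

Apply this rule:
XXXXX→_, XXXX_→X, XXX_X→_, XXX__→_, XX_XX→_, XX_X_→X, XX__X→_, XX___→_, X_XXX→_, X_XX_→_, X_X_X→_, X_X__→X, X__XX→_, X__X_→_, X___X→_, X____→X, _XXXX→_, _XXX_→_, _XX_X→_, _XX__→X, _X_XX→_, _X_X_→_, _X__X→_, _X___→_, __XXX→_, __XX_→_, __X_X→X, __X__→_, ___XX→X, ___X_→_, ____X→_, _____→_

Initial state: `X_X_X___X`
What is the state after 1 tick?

_X__X__X_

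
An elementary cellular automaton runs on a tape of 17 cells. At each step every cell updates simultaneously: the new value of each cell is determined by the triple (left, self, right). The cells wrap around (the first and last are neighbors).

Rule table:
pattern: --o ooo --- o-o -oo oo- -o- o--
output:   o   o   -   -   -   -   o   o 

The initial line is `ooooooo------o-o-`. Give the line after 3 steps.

-ooooo-o----oo-o-
o-ooo--oo--o---oo
---o-oo--oooo-o-o

---o-oo--oooo-o-o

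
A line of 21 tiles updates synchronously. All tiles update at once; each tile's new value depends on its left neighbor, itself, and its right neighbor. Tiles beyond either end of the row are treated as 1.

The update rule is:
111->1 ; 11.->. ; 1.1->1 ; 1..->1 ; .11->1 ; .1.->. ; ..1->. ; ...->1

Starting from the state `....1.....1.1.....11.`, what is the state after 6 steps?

111..1111..1.1111.1.1
11.1.111.1..1111.1.11
1.1.111.1.1.111.1.111
.1.111.1.1.111.1.1111
1.111.1.1.111.1.11111
.111.1.1.111.1.111111

.111.1.1.111.1.111111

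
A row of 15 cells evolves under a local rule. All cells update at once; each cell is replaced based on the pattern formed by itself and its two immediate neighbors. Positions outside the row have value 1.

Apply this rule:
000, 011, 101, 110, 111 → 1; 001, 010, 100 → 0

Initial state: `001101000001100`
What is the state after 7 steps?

001110011111100

001110011101100
001110011111100
001110011111100  (fixed point — unchanged through step 7)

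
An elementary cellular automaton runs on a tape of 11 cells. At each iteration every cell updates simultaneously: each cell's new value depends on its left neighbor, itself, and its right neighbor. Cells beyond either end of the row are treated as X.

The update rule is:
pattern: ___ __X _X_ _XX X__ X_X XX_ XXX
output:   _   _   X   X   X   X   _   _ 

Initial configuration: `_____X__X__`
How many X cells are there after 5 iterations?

7

X____XX_XX_
_X___X_XX_X
XXX__XXX_XX
___X_X__XX_
X__XXXX_X_X
count of X: 7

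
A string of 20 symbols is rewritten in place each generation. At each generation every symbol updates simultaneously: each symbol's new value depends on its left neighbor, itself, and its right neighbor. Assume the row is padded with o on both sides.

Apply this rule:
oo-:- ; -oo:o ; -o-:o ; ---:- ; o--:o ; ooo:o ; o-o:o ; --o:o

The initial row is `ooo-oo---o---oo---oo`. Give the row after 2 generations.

oo-oo-o-ooo-oo-o-ooo
o-oo-ooooo-oo-oooooo

o-oo-ooooo-oo-oooooo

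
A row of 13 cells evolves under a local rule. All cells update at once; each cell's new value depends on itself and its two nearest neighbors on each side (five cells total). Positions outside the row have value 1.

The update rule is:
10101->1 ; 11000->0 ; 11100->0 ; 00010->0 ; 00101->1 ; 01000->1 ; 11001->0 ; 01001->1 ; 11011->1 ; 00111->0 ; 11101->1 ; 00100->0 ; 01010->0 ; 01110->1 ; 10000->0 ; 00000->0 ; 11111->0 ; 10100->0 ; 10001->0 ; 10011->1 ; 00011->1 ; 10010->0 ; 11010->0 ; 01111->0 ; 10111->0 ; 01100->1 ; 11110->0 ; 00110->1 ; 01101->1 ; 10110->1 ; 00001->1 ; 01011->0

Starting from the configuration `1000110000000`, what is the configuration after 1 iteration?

0001110000011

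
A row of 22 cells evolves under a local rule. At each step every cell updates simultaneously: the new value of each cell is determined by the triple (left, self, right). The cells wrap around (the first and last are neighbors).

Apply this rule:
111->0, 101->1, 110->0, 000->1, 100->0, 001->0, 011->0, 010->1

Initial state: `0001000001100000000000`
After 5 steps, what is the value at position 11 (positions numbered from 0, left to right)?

0

1101011100001111111111
0011100001100000000000
1000001100001111111111
0011100001100000000000  (repeats step 2; period 2)
step 5: 1000001100001111111111
position 11 holds 0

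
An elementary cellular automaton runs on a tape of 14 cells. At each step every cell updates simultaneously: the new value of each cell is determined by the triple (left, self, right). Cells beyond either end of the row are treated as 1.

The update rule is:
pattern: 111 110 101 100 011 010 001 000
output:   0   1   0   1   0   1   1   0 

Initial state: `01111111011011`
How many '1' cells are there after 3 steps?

00000001001000
10000011111101
11000100000100
count of 1: 4

4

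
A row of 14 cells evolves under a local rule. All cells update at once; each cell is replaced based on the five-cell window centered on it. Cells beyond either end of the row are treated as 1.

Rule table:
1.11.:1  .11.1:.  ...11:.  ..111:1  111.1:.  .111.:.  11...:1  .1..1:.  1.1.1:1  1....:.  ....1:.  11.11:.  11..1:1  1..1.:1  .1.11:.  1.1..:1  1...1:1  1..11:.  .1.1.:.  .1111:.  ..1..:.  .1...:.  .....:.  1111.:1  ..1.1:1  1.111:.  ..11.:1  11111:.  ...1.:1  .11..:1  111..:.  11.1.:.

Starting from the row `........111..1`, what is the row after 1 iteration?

1.......1..1.1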